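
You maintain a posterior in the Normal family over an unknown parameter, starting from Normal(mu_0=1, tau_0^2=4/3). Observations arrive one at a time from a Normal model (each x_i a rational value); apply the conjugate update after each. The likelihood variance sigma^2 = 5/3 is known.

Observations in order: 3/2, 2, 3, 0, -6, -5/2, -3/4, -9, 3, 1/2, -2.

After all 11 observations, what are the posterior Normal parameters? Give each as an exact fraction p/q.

obs 1: x=3/2 → posterior Normal(11/9, 20/27)
obs 2: x=2 → posterior Normal(19/13, 20/39)
obs 3: x=3 → posterior Normal(31/17, 20/51)
obs 4: x=0 → posterior Normal(31/21, 20/63)
obs 5: x=-6 → posterior Normal(7/25, 4/15)
obs 6: x=-5/2 → posterior Normal(-3/29, 20/87)
obs 7: x=-3/4 → posterior Normal(-2/11, 20/99)
obs 8: x=-9 → posterior Normal(-42/37, 20/111)
obs 9: x=3 → posterior Normal(-30/41, 20/123)
obs 10: x=1/2 → posterior Normal(-28/45, 4/27)
obs 11: x=-2 → posterior Normal(-36/49, 20/147)

mu_0=-36/49, tau_0^2=20/147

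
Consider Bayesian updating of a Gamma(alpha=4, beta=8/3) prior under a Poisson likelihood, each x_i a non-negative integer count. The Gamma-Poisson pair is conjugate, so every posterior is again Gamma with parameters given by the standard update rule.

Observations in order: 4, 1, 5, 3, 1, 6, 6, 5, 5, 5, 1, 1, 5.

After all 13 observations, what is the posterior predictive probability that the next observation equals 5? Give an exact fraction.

obs 1: x=4 → posterior Gamma(8, 11/3)
obs 2: x=1 → posterior Gamma(9, 14/3)
obs 3: x=5 → posterior Gamma(14, 17/3)
obs 4: x=3 → posterior Gamma(17, 20/3)
obs 5: x=1 → posterior Gamma(18, 23/3)
obs 6: x=6 → posterior Gamma(24, 26/3)
obs 7: x=6 → posterior Gamma(30, 29/3)
obs 8: x=5 → posterior Gamma(35, 32/3)
obs 9: x=5 → posterior Gamma(40, 35/3)
obs 10: x=5 → posterior Gamma(45, 38/3)
obs 11: x=1 → posterior Gamma(46, 41/3)
obs 12: x=1 → posterior Gamma(47, 44/3)
obs 13: x=5 → posterior Gamma(52, 47/3)

103192311986837910797076480218550672519975109996617479280482761622695241387704522782765576528351/867361737988403547205962240695953369140625000000000000000000000000000000000000000000000000000000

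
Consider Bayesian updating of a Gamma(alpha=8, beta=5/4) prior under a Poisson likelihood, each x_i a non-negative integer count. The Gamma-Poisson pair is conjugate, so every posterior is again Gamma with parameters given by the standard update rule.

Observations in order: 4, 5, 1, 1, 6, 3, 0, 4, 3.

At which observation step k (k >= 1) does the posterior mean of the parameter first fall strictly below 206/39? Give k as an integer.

k = 2

obs 1: x=4 → posterior Gamma(12, 9/4)
obs 2: x=5 → posterior Gamma(17, 13/4)
obs 3: x=1 → posterior Gamma(18, 17/4)
obs 4: x=1 → posterior Gamma(19, 21/4)
obs 5: x=6 → posterior Gamma(25, 25/4)
obs 6: x=3 → posterior Gamma(28, 29/4)
obs 7: x=0 → posterior Gamma(28, 33/4)
obs 8: x=4 → posterior Gamma(32, 37/4)
obs 9: x=3 → posterior Gamma(35, 41/4)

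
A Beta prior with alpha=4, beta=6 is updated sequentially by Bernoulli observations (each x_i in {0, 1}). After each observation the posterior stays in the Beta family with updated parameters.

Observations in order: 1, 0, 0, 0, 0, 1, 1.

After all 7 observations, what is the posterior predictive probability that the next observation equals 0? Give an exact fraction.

obs 1: x=1 → posterior Beta(5, 6)
obs 2: x=0 → posterior Beta(5, 7)
obs 3: x=0 → posterior Beta(5, 8)
obs 4: x=0 → posterior Beta(5, 9)
obs 5: x=0 → posterior Beta(5, 10)
obs 6: x=1 → posterior Beta(6, 10)
obs 7: x=1 → posterior Beta(7, 10)

10/17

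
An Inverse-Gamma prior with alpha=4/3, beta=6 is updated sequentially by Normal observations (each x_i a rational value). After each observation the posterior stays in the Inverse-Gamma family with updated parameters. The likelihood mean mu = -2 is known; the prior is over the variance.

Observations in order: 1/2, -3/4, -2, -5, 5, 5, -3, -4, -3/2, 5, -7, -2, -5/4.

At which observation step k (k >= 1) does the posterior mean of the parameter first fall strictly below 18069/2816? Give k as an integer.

obs 1: x=1/2 → posterior Inverse-Gamma(11/6, 73/8)
obs 2: x=-3/4 → posterior Inverse-Gamma(7/3, 317/32)
obs 3: x=-2 → posterior Inverse-Gamma(17/6, 317/32)
obs 4: x=-5 → posterior Inverse-Gamma(10/3, 461/32)
obs 5: x=5 → posterior Inverse-Gamma(23/6, 1245/32)
obs 6: x=5 → posterior Inverse-Gamma(13/3, 2029/32)
obs 7: x=-3 → posterior Inverse-Gamma(29/6, 2045/32)
obs 8: x=-4 → posterior Inverse-Gamma(16/3, 2109/32)
obs 9: x=-3/2 → posterior Inverse-Gamma(35/6, 2113/32)
obs 10: x=5 → posterior Inverse-Gamma(19/3, 2897/32)
obs 11: x=-7 → posterior Inverse-Gamma(41/6, 3297/32)
obs 12: x=-2 → posterior Inverse-Gamma(22/3, 3297/32)
obs 13: x=-5/4 → posterior Inverse-Gamma(47/6, 1653/16)

k = 3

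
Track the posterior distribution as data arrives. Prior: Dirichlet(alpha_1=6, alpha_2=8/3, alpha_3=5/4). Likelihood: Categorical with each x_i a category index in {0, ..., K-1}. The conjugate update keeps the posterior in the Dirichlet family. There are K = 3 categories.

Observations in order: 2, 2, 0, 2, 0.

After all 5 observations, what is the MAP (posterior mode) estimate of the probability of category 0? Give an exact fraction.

84/143

obs 1: x=2 → posterior Dirichlet(6, 8/3, 9/4)
obs 2: x=2 → posterior Dirichlet(6, 8/3, 13/4)
obs 3: x=0 → posterior Dirichlet(7, 8/3, 13/4)
obs 4: x=2 → posterior Dirichlet(7, 8/3, 17/4)
obs 5: x=0 → posterior Dirichlet(8, 8/3, 17/4)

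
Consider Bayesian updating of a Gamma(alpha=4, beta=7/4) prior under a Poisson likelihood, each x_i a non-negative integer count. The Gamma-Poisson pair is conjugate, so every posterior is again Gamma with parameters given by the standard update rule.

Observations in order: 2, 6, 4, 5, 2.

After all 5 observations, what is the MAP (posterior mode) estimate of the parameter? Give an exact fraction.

obs 1: x=2 → posterior Gamma(6, 11/4)
obs 2: x=6 → posterior Gamma(12, 15/4)
obs 3: x=4 → posterior Gamma(16, 19/4)
obs 4: x=5 → posterior Gamma(21, 23/4)
obs 5: x=2 → posterior Gamma(23, 27/4)

88/27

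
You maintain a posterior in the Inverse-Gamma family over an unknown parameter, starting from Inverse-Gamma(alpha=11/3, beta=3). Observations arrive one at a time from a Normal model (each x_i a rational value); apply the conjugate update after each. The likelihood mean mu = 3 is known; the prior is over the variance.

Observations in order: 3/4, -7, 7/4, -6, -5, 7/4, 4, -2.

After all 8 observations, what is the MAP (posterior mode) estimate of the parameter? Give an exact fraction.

obs 1: x=3/4 → posterior Inverse-Gamma(25/6, 177/32)
obs 2: x=-7 → posterior Inverse-Gamma(14/3, 1777/32)
obs 3: x=7/4 → posterior Inverse-Gamma(31/6, 901/16)
obs 4: x=-6 → posterior Inverse-Gamma(17/3, 1549/16)
obs 5: x=-5 → posterior Inverse-Gamma(37/6, 2061/16)
obs 6: x=7/4 → posterior Inverse-Gamma(20/3, 4147/32)
obs 7: x=4 → posterior Inverse-Gamma(43/6, 4163/32)
obs 8: x=-2 → posterior Inverse-Gamma(23/3, 4563/32)

1053/64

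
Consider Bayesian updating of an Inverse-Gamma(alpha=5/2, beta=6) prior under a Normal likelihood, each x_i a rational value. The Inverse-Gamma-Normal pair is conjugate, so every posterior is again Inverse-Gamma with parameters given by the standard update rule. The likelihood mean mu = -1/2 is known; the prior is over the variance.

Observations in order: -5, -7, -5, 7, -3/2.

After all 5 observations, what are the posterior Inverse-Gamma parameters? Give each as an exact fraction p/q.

alpha=5, beta=76

obs 1: x=-5 → posterior Inverse-Gamma(3, 129/8)
obs 2: x=-7 → posterior Inverse-Gamma(7/2, 149/4)
obs 3: x=-5 → posterior Inverse-Gamma(4, 379/8)
obs 4: x=7 → posterior Inverse-Gamma(9/2, 151/2)
obs 5: x=-3/2 → posterior Inverse-Gamma(5, 76)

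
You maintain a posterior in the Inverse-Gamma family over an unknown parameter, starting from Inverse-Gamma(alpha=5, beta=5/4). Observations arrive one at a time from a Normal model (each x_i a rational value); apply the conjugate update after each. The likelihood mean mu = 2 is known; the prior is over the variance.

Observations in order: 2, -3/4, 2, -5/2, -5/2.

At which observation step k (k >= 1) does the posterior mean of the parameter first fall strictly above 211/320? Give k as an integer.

k = 2

obs 1: x=2 → posterior Inverse-Gamma(11/2, 5/4)
obs 2: x=-3/4 → posterior Inverse-Gamma(6, 161/32)
obs 3: x=2 → posterior Inverse-Gamma(13/2, 161/32)
obs 4: x=-5/2 → posterior Inverse-Gamma(7, 485/32)
obs 5: x=-5/2 → posterior Inverse-Gamma(15/2, 809/32)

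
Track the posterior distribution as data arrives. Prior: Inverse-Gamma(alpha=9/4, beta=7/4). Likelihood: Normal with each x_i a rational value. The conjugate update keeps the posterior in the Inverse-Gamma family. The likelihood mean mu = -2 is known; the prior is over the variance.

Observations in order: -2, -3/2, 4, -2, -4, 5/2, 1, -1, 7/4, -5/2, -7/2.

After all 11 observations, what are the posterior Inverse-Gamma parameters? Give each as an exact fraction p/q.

obs 1: x=-2 → posterior Inverse-Gamma(11/4, 7/4)
obs 2: x=-3/2 → posterior Inverse-Gamma(13/4, 15/8)
obs 3: x=4 → posterior Inverse-Gamma(15/4, 159/8)
obs 4: x=-2 → posterior Inverse-Gamma(17/4, 159/8)
obs 5: x=-4 → posterior Inverse-Gamma(19/4, 175/8)
obs 6: x=5/2 → posterior Inverse-Gamma(21/4, 32)
obs 7: x=1 → posterior Inverse-Gamma(23/4, 73/2)
obs 8: x=-1 → posterior Inverse-Gamma(25/4, 37)
obs 9: x=7/4 → posterior Inverse-Gamma(27/4, 1409/32)
obs 10: x=-5/2 → posterior Inverse-Gamma(29/4, 1413/32)
obs 11: x=-7/2 → posterior Inverse-Gamma(31/4, 1449/32)

alpha=31/4, beta=1449/32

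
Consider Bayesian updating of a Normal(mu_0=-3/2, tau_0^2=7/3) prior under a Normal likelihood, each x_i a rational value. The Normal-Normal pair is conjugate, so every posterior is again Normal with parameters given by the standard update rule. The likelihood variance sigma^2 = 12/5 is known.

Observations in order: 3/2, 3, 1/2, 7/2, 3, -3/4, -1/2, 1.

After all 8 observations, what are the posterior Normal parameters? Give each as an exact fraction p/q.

mu_0=1359/1264, tau_0^2=21/79

obs 1: x=3/2 → posterior Normal(-3/142, 84/71)
obs 2: x=3 → posterior Normal(207/212, 42/53)
obs 3: x=1/2 → posterior Normal(121/141, 28/47)
obs 4: x=7/2 → posterior Normal(487/352, 21/44)
obs 5: x=3 → posterior Normal(697/422, 84/211)
obs 6: x=-3/4 → posterior Normal(1289/984, 14/41)
obs 7: x=-1/2 → posterior Normal(1219/1124, 84/281)
obs 8: x=1 → posterior Normal(1359/1264, 21/79)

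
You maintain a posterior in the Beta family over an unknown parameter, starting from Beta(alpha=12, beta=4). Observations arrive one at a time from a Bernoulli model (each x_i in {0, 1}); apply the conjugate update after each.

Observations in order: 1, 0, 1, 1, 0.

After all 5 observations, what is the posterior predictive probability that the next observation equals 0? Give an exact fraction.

2/7

obs 1: x=1 → posterior Beta(13, 4)
obs 2: x=0 → posterior Beta(13, 5)
obs 3: x=1 → posterior Beta(14, 5)
obs 4: x=1 → posterior Beta(15, 5)
obs 5: x=0 → posterior Beta(15, 6)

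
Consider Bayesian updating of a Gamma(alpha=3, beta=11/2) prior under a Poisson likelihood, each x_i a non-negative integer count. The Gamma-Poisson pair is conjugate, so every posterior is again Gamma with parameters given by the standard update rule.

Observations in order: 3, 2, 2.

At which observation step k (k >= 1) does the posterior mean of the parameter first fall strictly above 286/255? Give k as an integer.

k = 3

obs 1: x=3 → posterior Gamma(6, 13/2)
obs 2: x=2 → posterior Gamma(8, 15/2)
obs 3: x=2 → posterior Gamma(10, 17/2)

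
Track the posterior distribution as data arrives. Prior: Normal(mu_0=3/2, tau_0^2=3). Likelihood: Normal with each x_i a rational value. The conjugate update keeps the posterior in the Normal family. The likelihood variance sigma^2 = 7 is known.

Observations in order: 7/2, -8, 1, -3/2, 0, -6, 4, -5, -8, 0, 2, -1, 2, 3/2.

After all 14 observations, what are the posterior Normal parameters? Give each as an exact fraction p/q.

obs 1: x=7/2 → posterior Normal(21/10, 21/10)
obs 2: x=-8 → posterior Normal(-3/13, 21/13)
obs 3: x=1 → posterior Normal(0, 21/16)
obs 4: x=-3/2 → posterior Normal(-9/38, 21/19)
obs 5: x=0 → posterior Normal(-9/44, 21/22)
obs 6: x=-6 → posterior Normal(-9/10, 21/25)
obs 7: x=4 → posterior Normal(-3/8, 3/4)
obs 8: x=-5 → posterior Normal(-51/62, 21/31)
obs 9: x=-8 → posterior Normal(-99/68, 21/34)
obs 10: x=0 → posterior Normal(-99/74, 21/37)
obs 11: x=2 → posterior Normal(-87/80, 21/40)
obs 12: x=-1 → posterior Normal(-93/86, 21/43)
obs 13: x=2 → posterior Normal(-81/92, 21/46)
obs 14: x=3/2 → posterior Normal(-36/49, 3/7)

mu_0=-36/49, tau_0^2=3/7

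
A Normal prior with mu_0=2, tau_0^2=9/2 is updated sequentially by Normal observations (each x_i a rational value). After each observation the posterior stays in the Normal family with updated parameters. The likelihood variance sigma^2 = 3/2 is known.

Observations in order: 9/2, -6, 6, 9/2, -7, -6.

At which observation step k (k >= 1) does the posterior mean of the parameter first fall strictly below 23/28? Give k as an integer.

obs 1: x=9/2 → posterior Normal(31/8, 9/8)
obs 2: x=-6 → posterior Normal(-5/14, 9/14)
obs 3: x=6 → posterior Normal(31/20, 9/20)
obs 4: x=9/2 → posterior Normal(29/13, 9/26)
obs 5: x=-7 → posterior Normal(1/2, 9/32)
obs 6: x=-6 → posterior Normal(-10/19, 9/38)

k = 2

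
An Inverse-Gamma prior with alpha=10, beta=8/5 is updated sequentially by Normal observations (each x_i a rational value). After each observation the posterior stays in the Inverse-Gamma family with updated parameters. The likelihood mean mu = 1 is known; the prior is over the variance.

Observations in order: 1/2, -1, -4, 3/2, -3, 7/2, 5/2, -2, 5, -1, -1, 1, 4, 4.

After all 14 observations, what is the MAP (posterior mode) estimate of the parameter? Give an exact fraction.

541/180

obs 1: x=1/2 → posterior Inverse-Gamma(21/2, 69/40)
obs 2: x=-1 → posterior Inverse-Gamma(11, 149/40)
obs 3: x=-4 → posterior Inverse-Gamma(23/2, 649/40)
obs 4: x=3/2 → posterior Inverse-Gamma(12, 327/20)
obs 5: x=-3 → posterior Inverse-Gamma(25/2, 487/20)
obs 6: x=7/2 → posterior Inverse-Gamma(13, 1099/40)
obs 7: x=5/2 → posterior Inverse-Gamma(27/2, 143/5)
obs 8: x=-2 → posterior Inverse-Gamma(14, 331/10)
obs 9: x=5 → posterior Inverse-Gamma(29/2, 411/10)
obs 10: x=-1 → posterior Inverse-Gamma(15, 431/10)
obs 11: x=-1 → posterior Inverse-Gamma(31/2, 451/10)
obs 12: x=1 → posterior Inverse-Gamma(16, 451/10)
obs 13: x=4 → posterior Inverse-Gamma(33/2, 248/5)
obs 14: x=4 → posterior Inverse-Gamma(17, 541/10)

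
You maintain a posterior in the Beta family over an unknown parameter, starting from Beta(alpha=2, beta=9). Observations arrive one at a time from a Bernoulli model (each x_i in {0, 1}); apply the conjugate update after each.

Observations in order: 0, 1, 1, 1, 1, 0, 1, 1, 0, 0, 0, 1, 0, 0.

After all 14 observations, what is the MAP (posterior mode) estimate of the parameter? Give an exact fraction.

obs 1: x=0 → posterior Beta(2, 10)
obs 2: x=1 → posterior Beta(3, 10)
obs 3: x=1 → posterior Beta(4, 10)
obs 4: x=1 → posterior Beta(5, 10)
obs 5: x=1 → posterior Beta(6, 10)
obs 6: x=0 → posterior Beta(6, 11)
obs 7: x=1 → posterior Beta(7, 11)
obs 8: x=1 → posterior Beta(8, 11)
obs 9: x=0 → posterior Beta(8, 12)
obs 10: x=0 → posterior Beta(8, 13)
obs 11: x=0 → posterior Beta(8, 14)
obs 12: x=1 → posterior Beta(9, 14)
obs 13: x=0 → posterior Beta(9, 15)
obs 14: x=0 → posterior Beta(9, 16)

8/23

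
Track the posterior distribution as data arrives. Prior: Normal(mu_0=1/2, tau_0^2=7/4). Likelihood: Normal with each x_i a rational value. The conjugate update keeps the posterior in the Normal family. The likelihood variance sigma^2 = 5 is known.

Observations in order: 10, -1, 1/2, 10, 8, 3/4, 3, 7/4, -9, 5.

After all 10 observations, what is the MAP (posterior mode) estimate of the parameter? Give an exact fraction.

71/30

obs 1: x=10 → posterior Normal(80/27, 35/27)
obs 2: x=-1 → posterior Normal(73/34, 35/34)
obs 3: x=1/2 → posterior Normal(153/82, 35/41)
obs 4: x=10 → posterior Normal(293/96, 35/48)
obs 5: x=8 → posterior Normal(81/22, 7/11)
obs 6: x=3/4 → posterior Normal(831/248, 35/62)
obs 7: x=3 → posterior Normal(305/92, 35/69)
obs 8: x=7/4 → posterior Normal(241/76, 35/76)
obs 9: x=-9 → posterior Normal(178/83, 35/83)
obs 10: x=5 → posterior Normal(71/30, 7/18)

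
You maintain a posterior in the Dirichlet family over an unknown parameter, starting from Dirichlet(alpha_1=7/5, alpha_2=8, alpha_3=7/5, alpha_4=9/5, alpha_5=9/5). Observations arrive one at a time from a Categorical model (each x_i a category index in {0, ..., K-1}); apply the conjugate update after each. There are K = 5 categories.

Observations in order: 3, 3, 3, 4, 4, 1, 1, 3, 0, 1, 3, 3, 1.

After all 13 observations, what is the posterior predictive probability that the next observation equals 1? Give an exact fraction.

60/137

obs 1: x=3 → posterior Dirichlet(7/5, 8, 7/5, 14/5, 9/5)
obs 2: x=3 → posterior Dirichlet(7/5, 8, 7/5, 19/5, 9/5)
obs 3: x=3 → posterior Dirichlet(7/5, 8, 7/5, 24/5, 9/5)
obs 4: x=4 → posterior Dirichlet(7/5, 8, 7/5, 24/5, 14/5)
obs 5: x=4 → posterior Dirichlet(7/5, 8, 7/5, 24/5, 19/5)
obs 6: x=1 → posterior Dirichlet(7/5, 9, 7/5, 24/5, 19/5)
obs 7: x=1 → posterior Dirichlet(7/5, 10, 7/5, 24/5, 19/5)
obs 8: x=3 → posterior Dirichlet(7/5, 10, 7/5, 29/5, 19/5)
obs 9: x=0 → posterior Dirichlet(12/5, 10, 7/5, 29/5, 19/5)
obs 10: x=1 → posterior Dirichlet(12/5, 11, 7/5, 29/5, 19/5)
obs 11: x=3 → posterior Dirichlet(12/5, 11, 7/5, 34/5, 19/5)
obs 12: x=3 → posterior Dirichlet(12/5, 11, 7/5, 39/5, 19/5)
obs 13: x=1 → posterior Dirichlet(12/5, 12, 7/5, 39/5, 19/5)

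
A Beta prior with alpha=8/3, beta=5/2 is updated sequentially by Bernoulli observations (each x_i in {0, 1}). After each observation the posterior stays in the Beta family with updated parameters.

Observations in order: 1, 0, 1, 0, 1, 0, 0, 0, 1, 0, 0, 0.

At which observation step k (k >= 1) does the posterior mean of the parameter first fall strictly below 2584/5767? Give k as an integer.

obs 1: x=1 → posterior Beta(11/3, 5/2)
obs 2: x=0 → posterior Beta(11/3, 7/2)
obs 3: x=1 → posterior Beta(14/3, 7/2)
obs 4: x=0 → posterior Beta(14/3, 9/2)
obs 5: x=1 → posterior Beta(17/3, 9/2)
obs 6: x=0 → posterior Beta(17/3, 11/2)
obs 7: x=0 → posterior Beta(17/3, 13/2)
obs 8: x=0 → posterior Beta(17/3, 15/2)
obs 9: x=1 → posterior Beta(20/3, 15/2)
obs 10: x=0 → posterior Beta(20/3, 17/2)
obs 11: x=0 → posterior Beta(20/3, 19/2)
obs 12: x=0 → posterior Beta(20/3, 21/2)

k = 8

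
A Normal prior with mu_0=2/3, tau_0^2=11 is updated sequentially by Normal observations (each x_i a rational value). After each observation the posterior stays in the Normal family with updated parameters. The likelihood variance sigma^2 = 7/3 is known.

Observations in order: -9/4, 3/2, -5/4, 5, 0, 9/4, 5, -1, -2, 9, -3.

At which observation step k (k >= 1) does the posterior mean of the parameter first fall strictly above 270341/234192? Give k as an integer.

k = 7

obs 1: x=-9/4 → posterior Normal(-167/96, 77/40)
obs 2: x=3/2 → posterior Normal(-241/876, 77/73)
obs 3: x=-5/4 → posterior Normal(-92/159, 77/106)
obs 4: x=5 → posterior Normal(311/417, 77/139)
obs 5: x=0 → posterior Normal(311/516, 77/172)
obs 6: x=9/4 → posterior Normal(427/492, 77/205)
obs 7: x=5 → posterior Normal(4115/2856, 11/34)
obs 8: x=-1 → posterior Normal(3719/3252, 77/271)
obs 9: x=-2 → posterior Normal(2927/3648, 77/304)
obs 10: x=9 → posterior Normal(6491/4044, 77/337)
obs 11: x=-3 → posterior Normal(5303/4440, 77/370)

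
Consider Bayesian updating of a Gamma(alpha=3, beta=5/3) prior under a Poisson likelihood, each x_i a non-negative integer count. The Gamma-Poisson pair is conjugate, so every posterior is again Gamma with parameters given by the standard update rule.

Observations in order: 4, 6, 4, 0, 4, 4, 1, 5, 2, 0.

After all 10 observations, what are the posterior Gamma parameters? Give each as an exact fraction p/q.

obs 1: x=4 → posterior Gamma(7, 8/3)
obs 2: x=6 → posterior Gamma(13, 11/3)
obs 3: x=4 → posterior Gamma(17, 14/3)
obs 4: x=0 → posterior Gamma(17, 17/3)
obs 5: x=4 → posterior Gamma(21, 20/3)
obs 6: x=4 → posterior Gamma(25, 23/3)
obs 7: x=1 → posterior Gamma(26, 26/3)
obs 8: x=5 → posterior Gamma(31, 29/3)
obs 9: x=2 → posterior Gamma(33, 32/3)
obs 10: x=0 → posterior Gamma(33, 35/3)

alpha=33, beta=35/3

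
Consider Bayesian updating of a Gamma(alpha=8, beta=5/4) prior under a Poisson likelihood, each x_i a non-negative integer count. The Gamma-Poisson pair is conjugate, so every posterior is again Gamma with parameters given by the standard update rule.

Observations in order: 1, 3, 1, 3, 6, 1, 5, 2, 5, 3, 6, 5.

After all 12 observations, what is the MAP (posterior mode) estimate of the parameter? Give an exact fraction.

obs 1: x=1 → posterior Gamma(9, 9/4)
obs 2: x=3 → posterior Gamma(12, 13/4)
obs 3: x=1 → posterior Gamma(13, 17/4)
obs 4: x=3 → posterior Gamma(16, 21/4)
obs 5: x=6 → posterior Gamma(22, 25/4)
obs 6: x=1 → posterior Gamma(23, 29/4)
obs 7: x=5 → posterior Gamma(28, 33/4)
obs 8: x=2 → posterior Gamma(30, 37/4)
obs 9: x=5 → posterior Gamma(35, 41/4)
obs 10: x=3 → posterior Gamma(38, 45/4)
obs 11: x=6 → posterior Gamma(44, 49/4)
obs 12: x=5 → posterior Gamma(49, 53/4)

192/53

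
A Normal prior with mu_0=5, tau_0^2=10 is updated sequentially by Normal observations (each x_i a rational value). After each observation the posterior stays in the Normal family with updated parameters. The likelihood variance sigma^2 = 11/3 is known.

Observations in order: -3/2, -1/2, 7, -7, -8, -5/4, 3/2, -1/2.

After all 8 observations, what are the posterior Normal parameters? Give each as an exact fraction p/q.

obs 1: x=-3/2 → posterior Normal(10/41, 110/41)
obs 2: x=-1/2 → posterior Normal(-5/71, 110/71)
obs 3: x=7 → posterior Normal(205/101, 110/101)
obs 4: x=-7 → posterior Normal(-5/131, 110/131)
obs 5: x=-8 → posterior Normal(-35/23, 110/161)
obs 6: x=-5/4 → posterior Normal(-565/382, 110/191)
obs 7: x=3/2 → posterior Normal(-475/442, 110/221)
obs 8: x=-1/2 → posterior Normal(-505/502, 110/251)

mu_0=-505/502, tau_0^2=110/251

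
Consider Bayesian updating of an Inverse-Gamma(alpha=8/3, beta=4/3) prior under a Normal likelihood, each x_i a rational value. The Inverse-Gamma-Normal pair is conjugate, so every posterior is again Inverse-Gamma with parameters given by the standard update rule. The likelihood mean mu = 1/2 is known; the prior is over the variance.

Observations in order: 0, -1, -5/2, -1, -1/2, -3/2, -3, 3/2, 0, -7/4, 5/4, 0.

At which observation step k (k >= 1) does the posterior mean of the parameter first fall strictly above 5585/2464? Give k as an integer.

k = 6

obs 1: x=0 → posterior Inverse-Gamma(19/6, 35/24)
obs 2: x=-1 → posterior Inverse-Gamma(11/3, 31/12)
obs 3: x=-5/2 → posterior Inverse-Gamma(25/6, 85/12)
obs 4: x=-1 → posterior Inverse-Gamma(14/3, 197/24)
obs 5: x=-1/2 → posterior Inverse-Gamma(31/6, 209/24)
obs 6: x=-3/2 → posterior Inverse-Gamma(17/3, 257/24)
obs 7: x=-3 → posterior Inverse-Gamma(37/6, 101/6)
obs 8: x=3/2 → posterior Inverse-Gamma(20/3, 52/3)
obs 9: x=0 → posterior Inverse-Gamma(43/6, 419/24)
obs 10: x=-7/4 → posterior Inverse-Gamma(23/3, 1919/96)
obs 11: x=5/4 → posterior Inverse-Gamma(49/6, 973/48)
obs 12: x=0 → posterior Inverse-Gamma(26/3, 979/48)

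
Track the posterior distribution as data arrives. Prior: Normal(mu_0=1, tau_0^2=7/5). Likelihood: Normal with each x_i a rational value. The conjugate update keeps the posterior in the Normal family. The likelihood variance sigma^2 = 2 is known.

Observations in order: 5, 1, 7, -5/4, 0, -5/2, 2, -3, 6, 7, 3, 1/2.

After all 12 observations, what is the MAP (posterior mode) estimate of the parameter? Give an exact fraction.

733/376

obs 1: x=5 → posterior Normal(45/17, 14/17)
obs 2: x=1 → posterior Normal(13/6, 7/12)
obs 3: x=7 → posterior Normal(101/31, 14/31)
obs 4: x=-5/4 → posterior Normal(369/152, 7/19)
obs 5: x=0 → posterior Normal(41/20, 14/45)
obs 6: x=-5/2 → posterior Normal(23/16, 7/26)
obs 7: x=2 → posterior Normal(355/236, 14/59)
obs 8: x=-3 → posterior Normal(271/264, 7/33)
obs 9: x=6 → posterior Normal(439/292, 14/73)
obs 10: x=7 → posterior Normal(127/64, 7/40)
obs 11: x=3 → posterior Normal(719/348, 14/87)
obs 12: x=1/2 → posterior Normal(733/376, 7/47)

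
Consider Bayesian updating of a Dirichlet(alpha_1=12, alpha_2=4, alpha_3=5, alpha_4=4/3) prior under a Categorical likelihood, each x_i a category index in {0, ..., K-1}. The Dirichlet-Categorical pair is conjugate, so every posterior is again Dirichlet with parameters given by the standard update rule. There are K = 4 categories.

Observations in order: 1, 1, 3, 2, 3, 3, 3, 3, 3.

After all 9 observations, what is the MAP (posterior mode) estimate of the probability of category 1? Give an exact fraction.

obs 1: x=1 → posterior Dirichlet(12, 5, 5, 4/3)
obs 2: x=1 → posterior Dirichlet(12, 6, 5, 4/3)
obs 3: x=3 → posterior Dirichlet(12, 6, 5, 7/3)
obs 4: x=2 → posterior Dirichlet(12, 6, 6, 7/3)
obs 5: x=3 → posterior Dirichlet(12, 6, 6, 10/3)
obs 6: x=3 → posterior Dirichlet(12, 6, 6, 13/3)
obs 7: x=3 → posterior Dirichlet(12, 6, 6, 16/3)
obs 8: x=3 → posterior Dirichlet(12, 6, 6, 19/3)
obs 9: x=3 → posterior Dirichlet(12, 6, 6, 22/3)

15/82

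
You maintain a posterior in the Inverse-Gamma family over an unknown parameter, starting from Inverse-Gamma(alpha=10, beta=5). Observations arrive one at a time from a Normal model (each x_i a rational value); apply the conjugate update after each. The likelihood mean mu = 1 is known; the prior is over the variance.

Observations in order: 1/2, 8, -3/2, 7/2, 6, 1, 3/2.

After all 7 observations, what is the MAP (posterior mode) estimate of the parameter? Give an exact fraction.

obs 1: x=1/2 → posterior Inverse-Gamma(21/2, 41/8)
obs 2: x=8 → posterior Inverse-Gamma(11, 237/8)
obs 3: x=-3/2 → posterior Inverse-Gamma(23/2, 131/4)
obs 4: x=7/2 → posterior Inverse-Gamma(12, 287/8)
obs 5: x=6 → posterior Inverse-Gamma(25/2, 387/8)
obs 6: x=1 → posterior Inverse-Gamma(13, 387/8)
obs 7: x=3/2 → posterior Inverse-Gamma(27/2, 97/2)

97/29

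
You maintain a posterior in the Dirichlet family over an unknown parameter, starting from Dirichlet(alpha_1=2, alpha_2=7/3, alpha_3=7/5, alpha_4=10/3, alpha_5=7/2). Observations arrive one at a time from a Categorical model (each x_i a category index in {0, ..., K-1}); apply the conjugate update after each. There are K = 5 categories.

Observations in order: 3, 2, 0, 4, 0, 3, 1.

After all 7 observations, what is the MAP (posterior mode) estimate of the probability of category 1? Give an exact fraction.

70/437

obs 1: x=3 → posterior Dirichlet(2, 7/3, 7/5, 13/3, 7/2)
obs 2: x=2 → posterior Dirichlet(2, 7/3, 12/5, 13/3, 7/2)
obs 3: x=0 → posterior Dirichlet(3, 7/3, 12/5, 13/3, 7/2)
obs 4: x=4 → posterior Dirichlet(3, 7/3, 12/5, 13/3, 9/2)
obs 5: x=0 → posterior Dirichlet(4, 7/3, 12/5, 13/3, 9/2)
obs 6: x=3 → posterior Dirichlet(4, 7/3, 12/5, 16/3, 9/2)
obs 7: x=1 → posterior Dirichlet(4, 10/3, 12/5, 16/3, 9/2)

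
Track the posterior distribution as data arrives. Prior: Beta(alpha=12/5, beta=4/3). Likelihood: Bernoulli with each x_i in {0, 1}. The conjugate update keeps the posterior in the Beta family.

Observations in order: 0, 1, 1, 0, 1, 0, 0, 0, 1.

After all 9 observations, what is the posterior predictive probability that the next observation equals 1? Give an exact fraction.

obs 1: x=0 → posterior Beta(12/5, 7/3)
obs 2: x=1 → posterior Beta(17/5, 7/3)
obs 3: x=1 → posterior Beta(22/5, 7/3)
obs 4: x=0 → posterior Beta(22/5, 10/3)
obs 5: x=1 → posterior Beta(27/5, 10/3)
obs 6: x=0 → posterior Beta(27/5, 13/3)
obs 7: x=0 → posterior Beta(27/5, 16/3)
obs 8: x=0 → posterior Beta(27/5, 19/3)
obs 9: x=1 → posterior Beta(32/5, 19/3)

96/191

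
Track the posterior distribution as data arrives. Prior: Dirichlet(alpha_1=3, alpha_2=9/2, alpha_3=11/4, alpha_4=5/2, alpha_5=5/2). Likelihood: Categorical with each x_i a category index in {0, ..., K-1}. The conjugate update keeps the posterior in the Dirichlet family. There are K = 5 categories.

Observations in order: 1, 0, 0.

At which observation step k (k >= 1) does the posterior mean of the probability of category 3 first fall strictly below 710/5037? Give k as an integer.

k = 3

obs 1: x=1 → posterior Dirichlet(3, 11/2, 11/4, 5/2, 5/2)
obs 2: x=0 → posterior Dirichlet(4, 11/2, 11/4, 5/2, 5/2)
obs 3: x=0 → posterior Dirichlet(5, 11/2, 11/4, 5/2, 5/2)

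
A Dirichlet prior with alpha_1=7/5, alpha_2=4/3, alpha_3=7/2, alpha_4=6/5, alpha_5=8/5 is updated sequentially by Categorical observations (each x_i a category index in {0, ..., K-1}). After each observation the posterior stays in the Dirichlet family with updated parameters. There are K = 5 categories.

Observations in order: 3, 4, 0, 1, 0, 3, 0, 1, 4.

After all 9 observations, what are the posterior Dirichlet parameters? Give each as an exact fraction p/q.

obs 1: x=3 → posterior Dirichlet(7/5, 4/3, 7/2, 11/5, 8/5)
obs 2: x=4 → posterior Dirichlet(7/5, 4/3, 7/2, 11/5, 13/5)
obs 3: x=0 → posterior Dirichlet(12/5, 4/3, 7/2, 11/5, 13/5)
obs 4: x=1 → posterior Dirichlet(12/5, 7/3, 7/2, 11/5, 13/5)
obs 5: x=0 → posterior Dirichlet(17/5, 7/3, 7/2, 11/5, 13/5)
obs 6: x=3 → posterior Dirichlet(17/5, 7/3, 7/2, 16/5, 13/5)
obs 7: x=0 → posterior Dirichlet(22/5, 7/3, 7/2, 16/5, 13/5)
obs 8: x=1 → posterior Dirichlet(22/5, 10/3, 7/2, 16/5, 13/5)
obs 9: x=4 → posterior Dirichlet(22/5, 10/3, 7/2, 16/5, 18/5)

alpha_1=22/5, alpha_2=10/3, alpha_3=7/2, alpha_4=16/5, alpha_5=18/5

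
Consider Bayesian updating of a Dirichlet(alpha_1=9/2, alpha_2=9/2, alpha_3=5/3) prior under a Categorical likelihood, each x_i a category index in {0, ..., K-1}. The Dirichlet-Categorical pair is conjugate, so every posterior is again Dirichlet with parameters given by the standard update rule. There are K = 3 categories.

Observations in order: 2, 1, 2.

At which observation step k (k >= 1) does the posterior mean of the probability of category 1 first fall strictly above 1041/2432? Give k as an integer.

k = 2

obs 1: x=2 → posterior Dirichlet(9/2, 9/2, 8/3)
obs 2: x=1 → posterior Dirichlet(9/2, 11/2, 8/3)
obs 3: x=2 → posterior Dirichlet(9/2, 11/2, 11/3)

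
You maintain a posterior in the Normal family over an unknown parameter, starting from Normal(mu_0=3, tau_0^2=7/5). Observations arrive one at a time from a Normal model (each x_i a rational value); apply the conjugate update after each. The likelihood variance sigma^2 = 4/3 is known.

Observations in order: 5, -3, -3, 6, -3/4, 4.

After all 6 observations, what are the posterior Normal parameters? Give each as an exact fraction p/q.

mu_0=933/584, tau_0^2=14/73

obs 1: x=5 → posterior Normal(165/41, 28/41)
obs 2: x=-3 → posterior Normal(51/31, 14/31)
obs 3: x=-3 → posterior Normal(39/83, 28/83)
obs 4: x=6 → posterior Normal(165/104, 7/26)
obs 5: x=-3/4 → posterior Normal(597/500, 28/125)
obs 6: x=4 → posterior Normal(933/584, 14/73)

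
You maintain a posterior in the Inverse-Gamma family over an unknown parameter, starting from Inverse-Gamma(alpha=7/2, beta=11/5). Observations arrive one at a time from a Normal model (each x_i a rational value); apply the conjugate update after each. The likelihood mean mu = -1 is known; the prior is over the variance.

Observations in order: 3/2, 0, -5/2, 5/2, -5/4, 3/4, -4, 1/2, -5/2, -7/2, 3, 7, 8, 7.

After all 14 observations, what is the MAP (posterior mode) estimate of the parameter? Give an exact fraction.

obs 1: x=3/2 → posterior Inverse-Gamma(4, 213/40)
obs 2: x=0 → posterior Inverse-Gamma(9/2, 233/40)
obs 3: x=-5/2 → posterior Inverse-Gamma(5, 139/20)
obs 4: x=5/2 → posterior Inverse-Gamma(11/2, 523/40)
obs 5: x=-5/4 → posterior Inverse-Gamma(6, 2097/160)
obs 6: x=3/4 → posterior Inverse-Gamma(13/2, 1171/80)
obs 7: x=-4 → posterior Inverse-Gamma(7, 1531/80)
obs 8: x=1/2 → posterior Inverse-Gamma(15/2, 1621/80)
obs 9: x=-5/2 → posterior Inverse-Gamma(8, 1711/80)
obs 10: x=-7/2 → posterior Inverse-Gamma(17/2, 1961/80)
obs 11: x=3 → posterior Inverse-Gamma(9, 2601/80)
obs 12: x=7 → posterior Inverse-Gamma(19/2, 5161/80)
obs 13: x=8 → posterior Inverse-Gamma(10, 8401/80)
obs 14: x=7 → posterior Inverse-Gamma(21/2, 10961/80)

10961/920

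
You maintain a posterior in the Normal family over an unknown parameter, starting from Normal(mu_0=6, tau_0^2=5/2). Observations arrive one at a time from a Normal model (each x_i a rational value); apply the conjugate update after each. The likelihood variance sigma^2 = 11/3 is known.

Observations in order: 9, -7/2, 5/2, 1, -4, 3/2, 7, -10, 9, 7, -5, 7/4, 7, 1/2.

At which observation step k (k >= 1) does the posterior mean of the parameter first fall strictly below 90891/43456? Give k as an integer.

obs 1: x=9 → posterior Normal(267/37, 55/37)
obs 2: x=-7/2 → posterior Normal(33/8, 55/52)
obs 3: x=5/2 → posterior Normal(252/67, 55/67)
obs 4: x=1 → posterior Normal(267/82, 55/82)
obs 5: x=-4 → posterior Normal(207/97, 55/97)
obs 6: x=3/2 → posterior Normal(459/224, 55/112)
obs 7: x=7 → posterior Normal(669/254, 55/127)
obs 8: x=-10 → posterior Normal(369/284, 55/142)
obs 9: x=9 → posterior Normal(639/314, 55/157)
obs 10: x=7 → posterior Normal(849/344, 55/172)
obs 11: x=-5 → posterior Normal(699/374, 5/17)
obs 12: x=7/4 → posterior Normal(1503/808, 55/202)
obs 13: x=7 → posterior Normal(1923/868, 55/217)
obs 14: x=1/2 → posterior Normal(1953/928, 55/232)

k = 6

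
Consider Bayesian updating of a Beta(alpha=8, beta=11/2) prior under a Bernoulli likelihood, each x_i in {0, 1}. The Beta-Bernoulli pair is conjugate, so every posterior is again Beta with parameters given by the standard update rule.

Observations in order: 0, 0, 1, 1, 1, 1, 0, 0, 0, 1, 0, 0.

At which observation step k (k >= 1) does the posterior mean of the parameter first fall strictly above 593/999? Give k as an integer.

obs 1: x=0 → posterior Beta(8, 13/2)
obs 2: x=0 → posterior Beta(8, 15/2)
obs 3: x=1 → posterior Beta(9, 15/2)
obs 4: x=1 → posterior Beta(10, 15/2)
obs 5: x=1 → posterior Beta(11, 15/2)
obs 6: x=1 → posterior Beta(12, 15/2)
obs 7: x=0 → posterior Beta(12, 17/2)
obs 8: x=0 → posterior Beta(12, 19/2)
obs 9: x=0 → posterior Beta(12, 21/2)
obs 10: x=1 → posterior Beta(13, 21/2)
obs 11: x=0 → posterior Beta(13, 23/2)
obs 12: x=0 → posterior Beta(13, 25/2)

k = 5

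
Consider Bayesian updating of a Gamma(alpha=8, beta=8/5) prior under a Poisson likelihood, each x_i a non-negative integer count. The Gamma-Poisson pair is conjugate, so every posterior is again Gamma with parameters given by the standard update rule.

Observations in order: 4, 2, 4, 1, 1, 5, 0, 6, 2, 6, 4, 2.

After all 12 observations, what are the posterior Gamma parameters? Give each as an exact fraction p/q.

alpha=45, beta=68/5

obs 1: x=4 → posterior Gamma(12, 13/5)
obs 2: x=2 → posterior Gamma(14, 18/5)
obs 3: x=4 → posterior Gamma(18, 23/5)
obs 4: x=1 → posterior Gamma(19, 28/5)
obs 5: x=1 → posterior Gamma(20, 33/5)
obs 6: x=5 → posterior Gamma(25, 38/5)
obs 7: x=0 → posterior Gamma(25, 43/5)
obs 8: x=6 → posterior Gamma(31, 48/5)
obs 9: x=2 → posterior Gamma(33, 53/5)
obs 10: x=6 → posterior Gamma(39, 58/5)
obs 11: x=4 → posterior Gamma(43, 63/5)
obs 12: x=2 → posterior Gamma(45, 68/5)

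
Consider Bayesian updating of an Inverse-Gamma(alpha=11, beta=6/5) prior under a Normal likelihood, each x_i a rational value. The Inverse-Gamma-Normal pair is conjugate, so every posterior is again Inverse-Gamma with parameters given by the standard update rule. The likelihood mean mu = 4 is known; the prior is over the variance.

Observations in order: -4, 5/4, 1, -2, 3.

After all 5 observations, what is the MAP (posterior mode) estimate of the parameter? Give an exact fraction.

9597/2320

obs 1: x=-4 → posterior Inverse-Gamma(23/2, 166/5)
obs 2: x=5/4 → posterior Inverse-Gamma(12, 5917/160)
obs 3: x=1 → posterior Inverse-Gamma(25/2, 6637/160)
obs 4: x=-2 → posterior Inverse-Gamma(13, 9517/160)
obs 5: x=3 → posterior Inverse-Gamma(27/2, 9597/160)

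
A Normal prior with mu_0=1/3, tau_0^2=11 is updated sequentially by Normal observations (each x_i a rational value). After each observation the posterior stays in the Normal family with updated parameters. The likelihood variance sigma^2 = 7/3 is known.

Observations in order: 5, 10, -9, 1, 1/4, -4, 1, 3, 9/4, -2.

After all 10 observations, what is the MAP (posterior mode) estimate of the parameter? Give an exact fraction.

1499/2022

obs 1: x=5 → posterior Normal(251/60, 77/40)
obs 2: x=10 → posterior Normal(1492/219, 77/73)
obs 3: x=-9 → posterior Normal(601/318, 77/106)
obs 4: x=1 → posterior Normal(700/417, 77/139)
obs 5: x=1/4 → posterior Normal(2899/2064, 77/172)
obs 6: x=-4 → posterior Normal(263/492, 77/205)
obs 7: x=1 → posterior Normal(1711/2856, 11/34)
obs 8: x=3 → posterior Normal(2899/3252, 77/271)
obs 9: x=9/4 → posterior Normal(1895/1824, 77/304)
obs 10: x=-2 → posterior Normal(1499/2022, 77/337)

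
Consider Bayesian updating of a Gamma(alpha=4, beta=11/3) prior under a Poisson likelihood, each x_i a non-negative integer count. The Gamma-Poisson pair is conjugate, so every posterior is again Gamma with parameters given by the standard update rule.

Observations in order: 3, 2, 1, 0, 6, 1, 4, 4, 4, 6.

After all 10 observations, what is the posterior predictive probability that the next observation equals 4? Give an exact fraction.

obs 1: x=3 → posterior Gamma(7, 14/3)
obs 2: x=2 → posterior Gamma(9, 17/3)
obs 3: x=1 → posterior Gamma(10, 20/3)
obs 4: x=0 → posterior Gamma(10, 23/3)
obs 5: x=6 → posterior Gamma(16, 26/3)
obs 6: x=1 → posterior Gamma(17, 29/3)
obs 7: x=4 → posterior Gamma(21, 32/3)
obs 8: x=4 → posterior Gamma(25, 35/3)
obs 9: x=4 → posterior Gamma(29, 38/3)
obs 10: x=6 → posterior Gamma(35, 41/3)

1675192145897466112257344619967985606725440300369286931578080015/12435246052932973129709819266613671893713621750887332633173295104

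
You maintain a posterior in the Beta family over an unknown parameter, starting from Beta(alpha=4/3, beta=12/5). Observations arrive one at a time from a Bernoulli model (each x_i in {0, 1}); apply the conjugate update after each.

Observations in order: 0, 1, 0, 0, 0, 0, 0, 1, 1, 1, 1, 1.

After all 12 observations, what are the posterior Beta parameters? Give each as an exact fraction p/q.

obs 1: x=0 → posterior Beta(4/3, 17/5)
obs 2: x=1 → posterior Beta(7/3, 17/5)
obs 3: x=0 → posterior Beta(7/3, 22/5)
obs 4: x=0 → posterior Beta(7/3, 27/5)
obs 5: x=0 → posterior Beta(7/3, 32/5)
obs 6: x=0 → posterior Beta(7/3, 37/5)
obs 7: x=0 → posterior Beta(7/3, 42/5)
obs 8: x=1 → posterior Beta(10/3, 42/5)
obs 9: x=1 → posterior Beta(13/3, 42/5)
obs 10: x=1 → posterior Beta(16/3, 42/5)
obs 11: x=1 → posterior Beta(19/3, 42/5)
obs 12: x=1 → posterior Beta(22/3, 42/5)

alpha=22/3, beta=42/5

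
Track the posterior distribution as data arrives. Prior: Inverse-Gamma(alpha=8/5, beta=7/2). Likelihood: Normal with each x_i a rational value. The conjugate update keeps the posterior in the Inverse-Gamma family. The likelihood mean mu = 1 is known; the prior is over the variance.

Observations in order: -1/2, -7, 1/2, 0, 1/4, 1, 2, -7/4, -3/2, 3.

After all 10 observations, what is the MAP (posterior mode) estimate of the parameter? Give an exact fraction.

obs 1: x=-1/2 → posterior Inverse-Gamma(21/10, 37/8)
obs 2: x=-7 → posterior Inverse-Gamma(13/5, 293/8)
obs 3: x=1/2 → posterior Inverse-Gamma(31/10, 147/4)
obs 4: x=0 → posterior Inverse-Gamma(18/5, 149/4)
obs 5: x=1/4 → posterior Inverse-Gamma(41/10, 1201/32)
obs 6: x=1 → posterior Inverse-Gamma(23/5, 1201/32)
obs 7: x=2 → posterior Inverse-Gamma(51/10, 1217/32)
obs 8: x=-7/4 → posterior Inverse-Gamma(28/5, 669/16)
obs 9: x=-3/2 → posterior Inverse-Gamma(61/10, 719/16)
obs 10: x=3 → posterior Inverse-Gamma(33/5, 751/16)

3755/608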